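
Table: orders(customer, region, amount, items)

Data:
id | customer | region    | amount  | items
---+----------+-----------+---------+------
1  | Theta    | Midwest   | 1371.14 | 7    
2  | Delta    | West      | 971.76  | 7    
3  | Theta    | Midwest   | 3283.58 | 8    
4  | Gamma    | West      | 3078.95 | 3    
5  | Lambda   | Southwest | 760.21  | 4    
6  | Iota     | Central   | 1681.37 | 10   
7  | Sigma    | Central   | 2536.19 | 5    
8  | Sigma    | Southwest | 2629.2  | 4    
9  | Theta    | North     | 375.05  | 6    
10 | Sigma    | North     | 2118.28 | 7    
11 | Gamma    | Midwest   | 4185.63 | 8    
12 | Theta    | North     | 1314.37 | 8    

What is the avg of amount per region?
SELECT region, AVG(amount) as result
FROM orders
GROUP BY region

Result:
  Central: 2108.78
  Midwest: 2946.78
  North: 1269.23
  Southwest: 1694.71
  West: 2025.36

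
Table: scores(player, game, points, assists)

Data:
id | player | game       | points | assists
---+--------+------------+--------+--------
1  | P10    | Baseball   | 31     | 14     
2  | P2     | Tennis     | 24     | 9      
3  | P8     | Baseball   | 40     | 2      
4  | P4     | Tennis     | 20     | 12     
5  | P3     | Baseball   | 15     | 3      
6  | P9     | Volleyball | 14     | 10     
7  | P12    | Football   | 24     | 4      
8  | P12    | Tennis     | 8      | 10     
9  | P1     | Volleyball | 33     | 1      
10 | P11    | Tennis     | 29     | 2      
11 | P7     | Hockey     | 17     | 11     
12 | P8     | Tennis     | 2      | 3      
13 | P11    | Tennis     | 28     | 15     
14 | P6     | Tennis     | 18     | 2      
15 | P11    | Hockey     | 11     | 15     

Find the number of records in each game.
SELECT game, COUNT(*) as count
FROM scores
GROUP BY game

Result:
  Baseball: 3
  Football: 1
  Hockey: 2
  Tennis: 7
  Volleyball: 2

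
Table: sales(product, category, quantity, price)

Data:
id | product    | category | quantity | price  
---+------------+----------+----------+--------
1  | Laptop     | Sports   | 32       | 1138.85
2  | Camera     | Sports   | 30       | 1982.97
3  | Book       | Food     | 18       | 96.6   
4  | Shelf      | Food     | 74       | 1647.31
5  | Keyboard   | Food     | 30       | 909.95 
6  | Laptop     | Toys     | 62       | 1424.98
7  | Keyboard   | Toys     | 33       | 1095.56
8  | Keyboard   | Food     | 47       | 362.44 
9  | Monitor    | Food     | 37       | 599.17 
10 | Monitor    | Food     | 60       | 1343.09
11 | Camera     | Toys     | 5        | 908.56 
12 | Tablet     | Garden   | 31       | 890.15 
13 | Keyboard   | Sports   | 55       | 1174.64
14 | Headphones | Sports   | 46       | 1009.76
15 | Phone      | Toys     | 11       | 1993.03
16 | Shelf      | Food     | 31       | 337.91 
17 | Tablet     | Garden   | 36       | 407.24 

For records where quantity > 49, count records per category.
SELECT category, COUNT(*)
FROM sales
WHERE quantity > 49
GROUP BY category

Note: WHERE filters rows before grouping.

Result:
  Food: 2
  Sports: 1
  Toys: 1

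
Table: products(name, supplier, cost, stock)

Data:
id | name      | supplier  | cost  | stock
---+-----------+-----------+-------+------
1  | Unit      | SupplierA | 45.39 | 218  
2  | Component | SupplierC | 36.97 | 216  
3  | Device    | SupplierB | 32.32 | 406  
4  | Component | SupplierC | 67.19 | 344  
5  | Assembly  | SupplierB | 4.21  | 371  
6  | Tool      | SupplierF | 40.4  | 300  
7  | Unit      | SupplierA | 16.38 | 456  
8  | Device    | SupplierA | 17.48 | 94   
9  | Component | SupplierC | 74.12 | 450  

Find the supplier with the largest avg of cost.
SELECT supplier, AVG(cost) as val
FROM products
GROUP BY supplier
ORDER BY val DESC
LIMIT 1

Result: SupplierC with avg(cost) = 59.43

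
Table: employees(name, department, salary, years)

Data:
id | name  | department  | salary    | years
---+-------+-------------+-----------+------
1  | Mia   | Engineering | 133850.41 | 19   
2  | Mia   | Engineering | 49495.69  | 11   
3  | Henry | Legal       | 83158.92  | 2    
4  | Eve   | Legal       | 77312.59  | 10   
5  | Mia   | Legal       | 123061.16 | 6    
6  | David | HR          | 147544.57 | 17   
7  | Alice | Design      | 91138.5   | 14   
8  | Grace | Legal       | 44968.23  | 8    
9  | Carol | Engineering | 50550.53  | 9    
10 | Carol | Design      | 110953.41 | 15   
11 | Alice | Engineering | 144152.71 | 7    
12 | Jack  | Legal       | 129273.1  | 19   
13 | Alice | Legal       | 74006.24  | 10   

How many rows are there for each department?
SELECT department, COUNT(*) as count
FROM employees
GROUP BY department

Result:
  Design: 2
  Engineering: 4
  HR: 1
  Legal: 6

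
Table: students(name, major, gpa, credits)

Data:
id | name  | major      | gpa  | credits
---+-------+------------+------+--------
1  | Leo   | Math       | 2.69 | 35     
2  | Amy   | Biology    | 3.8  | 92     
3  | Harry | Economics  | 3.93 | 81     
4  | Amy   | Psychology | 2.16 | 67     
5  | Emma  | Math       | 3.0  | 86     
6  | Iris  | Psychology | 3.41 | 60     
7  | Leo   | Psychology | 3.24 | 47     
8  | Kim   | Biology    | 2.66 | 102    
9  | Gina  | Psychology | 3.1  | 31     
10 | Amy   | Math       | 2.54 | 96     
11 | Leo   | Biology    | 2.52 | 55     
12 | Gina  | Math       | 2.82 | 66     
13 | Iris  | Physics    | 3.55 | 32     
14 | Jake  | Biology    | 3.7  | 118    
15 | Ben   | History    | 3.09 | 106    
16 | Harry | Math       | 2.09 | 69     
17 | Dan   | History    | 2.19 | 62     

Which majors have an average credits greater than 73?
SELECT major, AVG(credits)
FROM students
GROUP BY major
HAVING AVG(credits) > 73

Result:
  Biology: avg=91.75
  Economics: avg=81.00
  History: avg=84.00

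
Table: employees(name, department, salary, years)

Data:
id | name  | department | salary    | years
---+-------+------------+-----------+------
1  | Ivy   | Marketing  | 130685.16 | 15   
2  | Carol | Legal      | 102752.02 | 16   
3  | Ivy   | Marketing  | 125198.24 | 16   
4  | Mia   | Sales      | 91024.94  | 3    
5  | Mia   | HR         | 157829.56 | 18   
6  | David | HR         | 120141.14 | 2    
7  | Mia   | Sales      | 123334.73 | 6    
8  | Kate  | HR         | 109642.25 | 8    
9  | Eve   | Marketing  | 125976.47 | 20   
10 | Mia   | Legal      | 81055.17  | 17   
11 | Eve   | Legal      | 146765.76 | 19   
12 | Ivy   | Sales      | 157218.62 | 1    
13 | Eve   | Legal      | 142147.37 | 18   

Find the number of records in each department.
SELECT department, COUNT(*) as count
FROM employees
GROUP BY department

Result:
  HR: 3
  Legal: 4
  Marketing: 3
  Sales: 3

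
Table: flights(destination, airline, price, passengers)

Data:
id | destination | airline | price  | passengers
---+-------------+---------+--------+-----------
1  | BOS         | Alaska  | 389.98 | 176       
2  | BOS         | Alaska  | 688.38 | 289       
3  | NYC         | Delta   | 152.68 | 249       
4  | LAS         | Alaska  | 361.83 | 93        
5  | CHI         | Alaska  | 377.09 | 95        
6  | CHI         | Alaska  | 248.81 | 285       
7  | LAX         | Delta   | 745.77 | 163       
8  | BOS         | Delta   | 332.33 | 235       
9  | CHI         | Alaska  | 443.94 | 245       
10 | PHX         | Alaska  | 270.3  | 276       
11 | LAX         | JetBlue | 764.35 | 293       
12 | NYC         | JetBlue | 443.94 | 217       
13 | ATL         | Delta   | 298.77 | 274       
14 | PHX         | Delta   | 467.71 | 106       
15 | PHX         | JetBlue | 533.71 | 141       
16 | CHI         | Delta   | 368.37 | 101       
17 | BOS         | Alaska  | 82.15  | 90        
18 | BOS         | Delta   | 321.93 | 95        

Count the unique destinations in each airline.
SELECT airline, COUNT(DISTINCT destination)
FROM flights
GROUP BY airline

Result:
  Alaska: 4 distinct
  Delta: 6 distinct
  JetBlue: 3 distinct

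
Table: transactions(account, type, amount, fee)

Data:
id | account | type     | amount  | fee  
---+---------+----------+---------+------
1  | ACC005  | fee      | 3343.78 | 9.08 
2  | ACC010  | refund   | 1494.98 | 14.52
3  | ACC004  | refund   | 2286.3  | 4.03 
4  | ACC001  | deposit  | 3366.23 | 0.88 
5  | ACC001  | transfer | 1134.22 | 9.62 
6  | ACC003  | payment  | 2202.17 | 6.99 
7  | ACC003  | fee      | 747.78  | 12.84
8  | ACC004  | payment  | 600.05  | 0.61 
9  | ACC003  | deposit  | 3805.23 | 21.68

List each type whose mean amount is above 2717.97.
SELECT type, AVG(amount)
FROM transactions
GROUP BY type
HAVING AVG(amount) > 2717.97

Result:
  deposit: avg=3585.73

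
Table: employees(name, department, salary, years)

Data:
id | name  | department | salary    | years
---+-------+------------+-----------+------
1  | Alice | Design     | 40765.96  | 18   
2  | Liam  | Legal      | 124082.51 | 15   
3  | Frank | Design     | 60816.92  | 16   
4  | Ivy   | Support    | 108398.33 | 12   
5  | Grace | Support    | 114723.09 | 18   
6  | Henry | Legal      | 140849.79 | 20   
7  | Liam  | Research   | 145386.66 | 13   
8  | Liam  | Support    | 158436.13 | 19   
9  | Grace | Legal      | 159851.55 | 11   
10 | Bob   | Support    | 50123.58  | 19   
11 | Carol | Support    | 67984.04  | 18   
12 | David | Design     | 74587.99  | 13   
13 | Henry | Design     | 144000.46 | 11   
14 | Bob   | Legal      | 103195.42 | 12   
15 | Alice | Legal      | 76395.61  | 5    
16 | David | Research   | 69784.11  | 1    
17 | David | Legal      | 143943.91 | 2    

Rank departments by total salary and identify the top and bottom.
SELECT department, SUM(salary)
FROM employees
GROUP BY department
ORDER BY SUM(salary)

All groups:
  Research: 215170.77
  Design: 320171.33
  Support: 499665.17
  Legal: 748318.79

Highest: Legal (748318.79)
Lowest: Research (215170.77)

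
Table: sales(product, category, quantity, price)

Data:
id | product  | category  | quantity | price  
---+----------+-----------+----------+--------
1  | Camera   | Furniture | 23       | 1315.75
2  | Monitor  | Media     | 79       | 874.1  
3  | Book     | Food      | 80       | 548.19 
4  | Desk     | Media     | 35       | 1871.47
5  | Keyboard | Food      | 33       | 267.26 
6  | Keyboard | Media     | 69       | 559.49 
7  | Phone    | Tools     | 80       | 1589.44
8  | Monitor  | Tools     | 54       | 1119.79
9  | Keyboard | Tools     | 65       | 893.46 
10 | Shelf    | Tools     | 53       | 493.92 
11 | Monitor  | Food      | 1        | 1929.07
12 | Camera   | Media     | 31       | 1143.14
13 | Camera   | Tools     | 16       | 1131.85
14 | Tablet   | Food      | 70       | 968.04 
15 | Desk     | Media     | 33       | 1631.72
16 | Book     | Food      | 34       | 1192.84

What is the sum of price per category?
SELECT category, SUM(price) as result
FROM sales
GROUP BY category

Result:
  Food: 4905.40
  Furniture: 1315.75
  Media: 6079.92
  Tools: 5228.46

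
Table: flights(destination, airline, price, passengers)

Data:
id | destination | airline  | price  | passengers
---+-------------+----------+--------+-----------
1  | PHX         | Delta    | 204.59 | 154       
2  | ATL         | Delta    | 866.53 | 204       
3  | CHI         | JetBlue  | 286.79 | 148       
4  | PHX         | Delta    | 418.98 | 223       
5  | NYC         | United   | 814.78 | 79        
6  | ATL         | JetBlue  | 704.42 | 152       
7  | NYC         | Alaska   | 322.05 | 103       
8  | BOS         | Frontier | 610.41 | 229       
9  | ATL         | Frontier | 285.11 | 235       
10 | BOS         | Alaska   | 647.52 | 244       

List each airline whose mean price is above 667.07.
SELECT airline, AVG(price)
FROM flights
GROUP BY airline
HAVING AVG(price) > 667.07

Result:
  United: avg=814.78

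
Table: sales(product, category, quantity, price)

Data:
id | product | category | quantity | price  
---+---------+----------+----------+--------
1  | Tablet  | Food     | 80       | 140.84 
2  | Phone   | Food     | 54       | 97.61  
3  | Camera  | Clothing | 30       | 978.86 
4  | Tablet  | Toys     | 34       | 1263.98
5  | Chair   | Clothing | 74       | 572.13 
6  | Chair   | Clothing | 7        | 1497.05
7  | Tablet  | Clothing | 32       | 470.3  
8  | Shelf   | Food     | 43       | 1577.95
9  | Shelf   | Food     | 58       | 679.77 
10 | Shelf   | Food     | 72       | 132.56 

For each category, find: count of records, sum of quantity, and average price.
SELECT category,
       COUNT(*) as cnt,
       SUM(quantity) as total_quantity,
       AVG(price) as avg_price
FROM sales
GROUP BY category

Result:
  Clothing: 4 records, 143 total quantity, 879.59 avg price
  Food: 5 records, 307 total quantity, 525.75 avg price
  Toys: 1 records, 34 total quantity, 1263.98 avg price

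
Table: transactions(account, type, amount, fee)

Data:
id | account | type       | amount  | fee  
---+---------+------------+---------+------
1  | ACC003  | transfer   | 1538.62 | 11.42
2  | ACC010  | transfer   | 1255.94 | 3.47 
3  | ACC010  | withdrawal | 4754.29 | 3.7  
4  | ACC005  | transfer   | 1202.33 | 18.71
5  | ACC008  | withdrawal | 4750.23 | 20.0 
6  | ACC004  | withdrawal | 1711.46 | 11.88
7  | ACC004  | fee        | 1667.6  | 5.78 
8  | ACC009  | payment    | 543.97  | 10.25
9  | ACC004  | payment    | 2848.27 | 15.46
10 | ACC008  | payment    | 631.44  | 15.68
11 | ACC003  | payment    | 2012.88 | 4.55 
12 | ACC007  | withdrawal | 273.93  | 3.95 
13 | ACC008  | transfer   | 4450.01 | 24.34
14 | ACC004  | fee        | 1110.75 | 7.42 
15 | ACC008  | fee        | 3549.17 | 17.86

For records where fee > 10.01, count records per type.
SELECT type, COUNT(*)
FROM transactions
WHERE fee > 10.01
GROUP BY type

Note: WHERE filters rows before grouping.

Result:
  fee: 1
  payment: 3
  transfer: 3
  withdrawal: 2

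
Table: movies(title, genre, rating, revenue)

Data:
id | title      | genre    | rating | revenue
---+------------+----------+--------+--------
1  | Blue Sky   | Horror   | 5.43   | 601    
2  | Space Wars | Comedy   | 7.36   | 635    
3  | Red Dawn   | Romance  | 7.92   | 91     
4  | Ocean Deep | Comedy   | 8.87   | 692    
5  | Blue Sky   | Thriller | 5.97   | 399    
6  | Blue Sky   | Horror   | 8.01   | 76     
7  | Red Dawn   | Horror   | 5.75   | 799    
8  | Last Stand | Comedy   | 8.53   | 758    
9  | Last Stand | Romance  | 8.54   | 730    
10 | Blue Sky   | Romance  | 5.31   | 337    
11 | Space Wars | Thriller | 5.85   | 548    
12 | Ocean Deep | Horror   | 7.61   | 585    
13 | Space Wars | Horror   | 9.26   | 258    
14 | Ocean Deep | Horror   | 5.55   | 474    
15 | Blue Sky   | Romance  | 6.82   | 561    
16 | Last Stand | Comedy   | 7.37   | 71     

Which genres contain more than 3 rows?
SELECT genre, COUNT(*) as cnt
FROM movies
GROUP BY genre
HAVING COUNT(*) > 3

Result:
  Comedy: 4
  Horror: 6
  Romance: 4

Note: HAVING filters groups after aggregation, WHERE filters rows before.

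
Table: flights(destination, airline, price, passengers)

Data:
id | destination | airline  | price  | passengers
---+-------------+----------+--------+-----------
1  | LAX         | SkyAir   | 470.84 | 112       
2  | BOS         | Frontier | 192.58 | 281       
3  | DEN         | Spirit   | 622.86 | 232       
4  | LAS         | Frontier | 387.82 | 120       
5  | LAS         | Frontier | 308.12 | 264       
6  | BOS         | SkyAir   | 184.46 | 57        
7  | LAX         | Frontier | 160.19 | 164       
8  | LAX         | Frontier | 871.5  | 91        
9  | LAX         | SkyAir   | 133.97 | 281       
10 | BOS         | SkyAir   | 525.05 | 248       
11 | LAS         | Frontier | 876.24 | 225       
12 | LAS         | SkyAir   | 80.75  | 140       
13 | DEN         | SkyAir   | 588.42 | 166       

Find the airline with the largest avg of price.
SELECT airline, AVG(price) as val
FROM flights
GROUP BY airline
ORDER BY val DESC
LIMIT 1

Result: Spirit with avg(price) = 622.86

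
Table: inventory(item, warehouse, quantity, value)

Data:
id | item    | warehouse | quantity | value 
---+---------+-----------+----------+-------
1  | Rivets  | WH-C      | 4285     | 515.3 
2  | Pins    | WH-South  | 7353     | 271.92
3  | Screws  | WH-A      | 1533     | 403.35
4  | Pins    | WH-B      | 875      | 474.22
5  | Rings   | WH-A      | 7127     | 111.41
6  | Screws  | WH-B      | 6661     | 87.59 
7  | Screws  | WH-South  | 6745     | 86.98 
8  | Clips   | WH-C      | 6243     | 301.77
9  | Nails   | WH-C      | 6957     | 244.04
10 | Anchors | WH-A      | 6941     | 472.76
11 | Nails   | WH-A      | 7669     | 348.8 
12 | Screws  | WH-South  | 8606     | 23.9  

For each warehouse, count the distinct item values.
SELECT warehouse, COUNT(DISTINCT item)
FROM inventory
GROUP BY warehouse

Result:
  WH-A: 4 distinct
  WH-B: 2 distinct
  WH-C: 3 distinct
  WH-South: 2 distinct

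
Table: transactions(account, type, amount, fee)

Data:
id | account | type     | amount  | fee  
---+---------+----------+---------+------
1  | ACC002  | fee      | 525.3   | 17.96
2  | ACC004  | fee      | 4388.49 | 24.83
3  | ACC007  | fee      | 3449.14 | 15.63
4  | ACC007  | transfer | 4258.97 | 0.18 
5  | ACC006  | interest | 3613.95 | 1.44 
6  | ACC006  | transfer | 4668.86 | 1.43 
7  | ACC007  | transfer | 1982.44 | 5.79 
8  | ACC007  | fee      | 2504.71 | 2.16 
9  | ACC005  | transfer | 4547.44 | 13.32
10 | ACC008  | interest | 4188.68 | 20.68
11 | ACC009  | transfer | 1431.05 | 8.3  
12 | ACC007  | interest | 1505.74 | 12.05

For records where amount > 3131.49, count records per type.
SELECT type, COUNT(*)
FROM transactions
WHERE amount > 3131.49
GROUP BY type

Note: WHERE filters rows before grouping.

Result:
  fee: 2
  interest: 2
  transfer: 3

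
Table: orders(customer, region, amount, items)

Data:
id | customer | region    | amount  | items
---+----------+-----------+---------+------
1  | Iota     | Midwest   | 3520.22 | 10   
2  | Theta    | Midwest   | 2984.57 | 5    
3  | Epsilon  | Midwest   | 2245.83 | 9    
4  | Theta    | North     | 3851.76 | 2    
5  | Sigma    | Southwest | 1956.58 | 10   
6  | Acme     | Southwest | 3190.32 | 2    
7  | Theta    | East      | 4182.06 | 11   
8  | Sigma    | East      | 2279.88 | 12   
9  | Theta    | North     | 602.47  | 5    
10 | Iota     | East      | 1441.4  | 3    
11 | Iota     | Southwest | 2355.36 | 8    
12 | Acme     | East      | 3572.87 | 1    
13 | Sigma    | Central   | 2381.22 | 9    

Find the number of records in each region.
SELECT region, COUNT(*) as count
FROM orders
GROUP BY region

Result:
  Central: 1
  East: 4
  Midwest: 3
  North: 2
  Southwest: 3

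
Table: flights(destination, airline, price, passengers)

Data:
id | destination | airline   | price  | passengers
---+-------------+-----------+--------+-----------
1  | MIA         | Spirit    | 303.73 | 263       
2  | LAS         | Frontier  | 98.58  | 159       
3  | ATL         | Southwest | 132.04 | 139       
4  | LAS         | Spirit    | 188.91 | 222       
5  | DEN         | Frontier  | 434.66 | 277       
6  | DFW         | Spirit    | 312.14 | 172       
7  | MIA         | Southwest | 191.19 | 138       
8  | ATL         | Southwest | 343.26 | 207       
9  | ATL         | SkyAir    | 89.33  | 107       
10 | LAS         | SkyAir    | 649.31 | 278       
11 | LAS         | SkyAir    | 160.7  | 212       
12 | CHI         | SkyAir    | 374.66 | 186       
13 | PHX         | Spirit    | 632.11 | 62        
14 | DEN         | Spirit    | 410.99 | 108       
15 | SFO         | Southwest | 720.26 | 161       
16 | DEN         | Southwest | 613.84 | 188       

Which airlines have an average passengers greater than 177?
SELECT airline, AVG(passengers)
FROM flights
GROUP BY airline
HAVING AVG(passengers) > 177

Result:
  Frontier: avg=218.00
  SkyAir: avg=195.75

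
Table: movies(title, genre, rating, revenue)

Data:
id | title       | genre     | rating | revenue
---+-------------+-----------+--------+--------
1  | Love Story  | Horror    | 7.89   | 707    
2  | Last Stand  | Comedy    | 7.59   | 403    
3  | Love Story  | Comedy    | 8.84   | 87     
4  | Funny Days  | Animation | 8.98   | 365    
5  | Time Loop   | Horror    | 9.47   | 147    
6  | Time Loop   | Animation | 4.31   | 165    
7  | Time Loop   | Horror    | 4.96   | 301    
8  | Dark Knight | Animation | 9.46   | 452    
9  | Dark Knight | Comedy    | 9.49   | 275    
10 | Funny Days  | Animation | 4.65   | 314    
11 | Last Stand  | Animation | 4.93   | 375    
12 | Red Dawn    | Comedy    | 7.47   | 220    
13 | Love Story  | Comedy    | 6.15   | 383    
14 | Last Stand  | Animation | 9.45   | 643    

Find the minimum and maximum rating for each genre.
SELECT genre, MIN(rating), MAX(rating)
FROM movies
GROUP BY genre

Result:
  Animation: min=4.31, max=9.46
  Comedy: min=6.15, max=9.49
  Horror: min=4.96, max=9.47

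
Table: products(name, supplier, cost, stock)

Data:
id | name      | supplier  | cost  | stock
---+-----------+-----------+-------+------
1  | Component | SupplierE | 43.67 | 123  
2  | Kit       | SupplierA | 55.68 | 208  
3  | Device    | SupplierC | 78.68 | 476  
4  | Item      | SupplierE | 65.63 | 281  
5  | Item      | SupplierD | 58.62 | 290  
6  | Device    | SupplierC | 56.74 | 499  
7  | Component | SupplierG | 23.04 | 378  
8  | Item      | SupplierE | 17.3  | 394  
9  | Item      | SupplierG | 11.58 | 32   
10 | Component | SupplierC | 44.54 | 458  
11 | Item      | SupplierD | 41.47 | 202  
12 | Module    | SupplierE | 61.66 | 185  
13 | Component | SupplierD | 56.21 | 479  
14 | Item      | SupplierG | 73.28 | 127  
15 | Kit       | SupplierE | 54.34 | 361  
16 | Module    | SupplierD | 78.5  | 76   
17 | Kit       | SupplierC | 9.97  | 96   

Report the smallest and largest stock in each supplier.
SELECT supplier, MIN(stock), MAX(stock)
FROM products
GROUP BY supplier

Result:
  SupplierA: min=208, max=208
  SupplierC: min=96, max=499
  SupplierD: min=76, max=479
  SupplierE: min=123, max=394
  SupplierG: min=32, max=378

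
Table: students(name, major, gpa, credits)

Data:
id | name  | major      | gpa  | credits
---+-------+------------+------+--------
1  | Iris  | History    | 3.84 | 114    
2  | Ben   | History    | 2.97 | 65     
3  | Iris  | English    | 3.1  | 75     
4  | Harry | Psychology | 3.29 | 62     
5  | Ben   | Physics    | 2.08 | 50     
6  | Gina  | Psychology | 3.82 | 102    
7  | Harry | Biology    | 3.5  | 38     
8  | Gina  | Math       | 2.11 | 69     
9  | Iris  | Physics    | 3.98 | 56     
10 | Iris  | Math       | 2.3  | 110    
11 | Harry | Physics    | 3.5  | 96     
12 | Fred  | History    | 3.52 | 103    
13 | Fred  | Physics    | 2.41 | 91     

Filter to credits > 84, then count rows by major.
SELECT major, COUNT(*)
FROM students
WHERE credits > 84
GROUP BY major

Note: WHERE filters rows before grouping.

Result:
  History: 2
  Math: 1
  Physics: 2
  Psychology: 1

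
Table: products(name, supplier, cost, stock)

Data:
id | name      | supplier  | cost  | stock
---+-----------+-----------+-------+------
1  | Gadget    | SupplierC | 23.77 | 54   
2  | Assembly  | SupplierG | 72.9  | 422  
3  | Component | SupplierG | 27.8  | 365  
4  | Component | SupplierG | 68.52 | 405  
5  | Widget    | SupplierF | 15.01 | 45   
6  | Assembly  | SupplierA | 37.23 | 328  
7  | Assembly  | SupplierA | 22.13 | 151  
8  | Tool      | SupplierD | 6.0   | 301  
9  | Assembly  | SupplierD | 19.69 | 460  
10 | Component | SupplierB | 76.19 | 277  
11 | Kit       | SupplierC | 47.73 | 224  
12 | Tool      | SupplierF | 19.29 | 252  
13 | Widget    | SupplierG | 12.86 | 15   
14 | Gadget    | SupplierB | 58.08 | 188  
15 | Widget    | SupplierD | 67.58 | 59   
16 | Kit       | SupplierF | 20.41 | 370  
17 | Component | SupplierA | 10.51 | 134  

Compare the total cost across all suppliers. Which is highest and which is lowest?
SELECT supplier, SUM(cost)
FROM products
GROUP BY supplier
ORDER BY SUM(cost)

All groups:
  SupplierF: 54.71
  SupplierA: 69.87
  SupplierC: 71.50
  SupplierD: 93.27
  SupplierB: 134.27
  SupplierG: 182.08

Highest: SupplierG (182.08)
Lowest: SupplierF (54.71)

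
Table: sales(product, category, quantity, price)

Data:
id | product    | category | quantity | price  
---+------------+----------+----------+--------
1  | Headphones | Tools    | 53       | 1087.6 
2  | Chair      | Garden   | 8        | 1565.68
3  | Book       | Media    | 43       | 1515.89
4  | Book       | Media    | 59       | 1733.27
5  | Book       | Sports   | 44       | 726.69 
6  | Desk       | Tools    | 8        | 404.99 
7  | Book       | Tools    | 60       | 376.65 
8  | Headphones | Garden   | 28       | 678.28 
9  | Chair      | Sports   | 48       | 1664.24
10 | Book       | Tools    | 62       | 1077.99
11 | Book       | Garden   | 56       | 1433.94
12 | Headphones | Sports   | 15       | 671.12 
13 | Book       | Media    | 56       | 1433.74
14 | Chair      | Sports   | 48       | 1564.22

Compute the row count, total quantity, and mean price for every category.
SELECT category,
       COUNT(*) as cnt,
       SUM(quantity) as total_quantity,
       AVG(price) as avg_price
FROM sales
GROUP BY category

Result:
  Garden: 3 records, 92 total quantity, 1225.97 avg price
  Media: 3 records, 158 total quantity, 1560.97 avg price
  Sports: 4 records, 155 total quantity, 1156.57 avg price
  Tools: 4 records, 183 total quantity, 736.81 avg price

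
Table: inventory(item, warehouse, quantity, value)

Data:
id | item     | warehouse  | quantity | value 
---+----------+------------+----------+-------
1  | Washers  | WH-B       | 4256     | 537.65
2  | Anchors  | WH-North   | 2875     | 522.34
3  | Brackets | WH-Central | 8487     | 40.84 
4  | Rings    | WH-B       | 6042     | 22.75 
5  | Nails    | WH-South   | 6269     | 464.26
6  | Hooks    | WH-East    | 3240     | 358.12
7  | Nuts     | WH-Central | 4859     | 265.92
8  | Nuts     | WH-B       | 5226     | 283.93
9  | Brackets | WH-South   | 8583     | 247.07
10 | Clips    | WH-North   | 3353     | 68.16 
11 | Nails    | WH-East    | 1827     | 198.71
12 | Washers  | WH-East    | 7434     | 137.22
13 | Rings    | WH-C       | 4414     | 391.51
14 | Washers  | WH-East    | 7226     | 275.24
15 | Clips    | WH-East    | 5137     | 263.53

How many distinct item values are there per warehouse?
SELECT warehouse, COUNT(DISTINCT item)
FROM inventory
GROUP BY warehouse

Result:
  WH-B: 3 distinct
  WH-C: 1 distinct
  WH-Central: 2 distinct
  WH-East: 4 distinct
  WH-North: 2 distinct
  WH-South: 2 distinct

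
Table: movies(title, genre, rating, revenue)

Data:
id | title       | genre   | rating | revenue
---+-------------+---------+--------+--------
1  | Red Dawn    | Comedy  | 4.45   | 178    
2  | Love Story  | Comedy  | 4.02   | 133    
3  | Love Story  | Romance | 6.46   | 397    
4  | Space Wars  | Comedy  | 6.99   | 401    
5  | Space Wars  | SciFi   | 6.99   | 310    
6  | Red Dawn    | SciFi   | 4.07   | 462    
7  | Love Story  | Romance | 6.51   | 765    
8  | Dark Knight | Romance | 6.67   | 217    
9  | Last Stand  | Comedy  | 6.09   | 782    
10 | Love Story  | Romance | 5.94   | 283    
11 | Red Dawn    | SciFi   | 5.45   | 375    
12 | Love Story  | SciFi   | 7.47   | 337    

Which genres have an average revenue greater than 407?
SELECT genre, AVG(revenue)
FROM movies
GROUP BY genre
HAVING AVG(revenue) > 407

Result:
  Romance: avg=415.50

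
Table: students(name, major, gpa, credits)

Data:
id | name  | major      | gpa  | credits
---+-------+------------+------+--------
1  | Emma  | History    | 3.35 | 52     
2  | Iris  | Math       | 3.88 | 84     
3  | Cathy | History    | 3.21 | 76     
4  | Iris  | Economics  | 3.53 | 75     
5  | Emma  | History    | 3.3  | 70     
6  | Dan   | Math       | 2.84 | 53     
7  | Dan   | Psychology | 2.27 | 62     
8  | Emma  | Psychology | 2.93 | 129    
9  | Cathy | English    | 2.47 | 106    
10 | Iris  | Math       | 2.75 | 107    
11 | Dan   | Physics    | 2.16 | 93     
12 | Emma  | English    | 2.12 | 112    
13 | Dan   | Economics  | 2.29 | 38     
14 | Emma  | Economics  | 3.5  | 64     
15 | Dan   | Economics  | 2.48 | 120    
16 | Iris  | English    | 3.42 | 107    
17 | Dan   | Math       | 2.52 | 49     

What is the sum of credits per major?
SELECT major, SUM(credits) as result
FROM students
GROUP BY major

Result:
  Economics: 297
  English: 325
  History: 198
  Math: 293
  Physics: 93
  Psychology: 191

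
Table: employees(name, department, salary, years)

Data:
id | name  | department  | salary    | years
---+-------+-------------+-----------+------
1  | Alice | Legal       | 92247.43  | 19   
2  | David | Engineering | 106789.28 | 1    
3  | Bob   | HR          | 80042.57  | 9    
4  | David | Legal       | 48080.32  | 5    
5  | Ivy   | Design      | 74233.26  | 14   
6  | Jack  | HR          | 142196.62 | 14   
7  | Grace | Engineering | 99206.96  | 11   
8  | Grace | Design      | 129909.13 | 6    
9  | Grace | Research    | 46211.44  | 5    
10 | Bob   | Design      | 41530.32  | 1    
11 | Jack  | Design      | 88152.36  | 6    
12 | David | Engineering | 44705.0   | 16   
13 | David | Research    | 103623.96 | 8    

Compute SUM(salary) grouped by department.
SELECT department, SUM(salary) as result
FROM employees
GROUP BY department

Result:
  Design: 333825.07
  Engineering: 250701.24
  HR: 222239.19
  Legal: 140327.75
  Research: 149835.40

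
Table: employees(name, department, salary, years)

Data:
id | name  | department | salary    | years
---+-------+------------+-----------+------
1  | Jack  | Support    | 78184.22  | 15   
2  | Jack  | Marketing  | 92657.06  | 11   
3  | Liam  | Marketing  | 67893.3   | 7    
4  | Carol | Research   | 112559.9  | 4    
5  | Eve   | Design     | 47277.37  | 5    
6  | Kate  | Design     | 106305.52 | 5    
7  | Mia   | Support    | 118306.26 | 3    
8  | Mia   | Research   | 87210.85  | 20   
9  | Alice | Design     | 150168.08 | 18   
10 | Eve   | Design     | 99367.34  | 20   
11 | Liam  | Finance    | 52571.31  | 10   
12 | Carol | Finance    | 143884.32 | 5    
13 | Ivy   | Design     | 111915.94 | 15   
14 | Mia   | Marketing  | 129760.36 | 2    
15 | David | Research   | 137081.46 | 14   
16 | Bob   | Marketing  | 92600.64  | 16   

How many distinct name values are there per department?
SELECT department, COUNT(DISTINCT name)
FROM employees
GROUP BY department

Result:
  Design: 4 distinct
  Finance: 2 distinct
  Marketing: 4 distinct
  Research: 3 distinct
  Support: 2 distinct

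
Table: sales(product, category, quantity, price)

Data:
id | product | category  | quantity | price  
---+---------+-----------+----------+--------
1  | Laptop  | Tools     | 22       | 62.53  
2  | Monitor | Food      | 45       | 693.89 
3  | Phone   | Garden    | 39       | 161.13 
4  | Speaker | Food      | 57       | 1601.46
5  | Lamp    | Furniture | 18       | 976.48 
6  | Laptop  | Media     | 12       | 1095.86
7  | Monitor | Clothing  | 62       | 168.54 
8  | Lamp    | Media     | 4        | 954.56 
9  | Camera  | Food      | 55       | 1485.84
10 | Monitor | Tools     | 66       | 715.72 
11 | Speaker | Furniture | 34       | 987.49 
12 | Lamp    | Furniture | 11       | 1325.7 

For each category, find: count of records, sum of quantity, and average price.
SELECT category,
       COUNT(*) as cnt,
       SUM(quantity) as total_quantity,
       AVG(price) as avg_price
FROM sales
GROUP BY category

Result:
  Clothing: 1 records, 62 total quantity, 168.54 avg price
  Food: 3 records, 157 total quantity, 1260.40 avg price
  Furniture: 3 records, 63 total quantity, 1096.56 avg price
  Garden: 1 records, 39 total quantity, 161.13 avg price
  Media: 2 records, 16 total quantity, 1025.21 avg price
  Tools: 2 records, 88 total quantity, 389.13 avg price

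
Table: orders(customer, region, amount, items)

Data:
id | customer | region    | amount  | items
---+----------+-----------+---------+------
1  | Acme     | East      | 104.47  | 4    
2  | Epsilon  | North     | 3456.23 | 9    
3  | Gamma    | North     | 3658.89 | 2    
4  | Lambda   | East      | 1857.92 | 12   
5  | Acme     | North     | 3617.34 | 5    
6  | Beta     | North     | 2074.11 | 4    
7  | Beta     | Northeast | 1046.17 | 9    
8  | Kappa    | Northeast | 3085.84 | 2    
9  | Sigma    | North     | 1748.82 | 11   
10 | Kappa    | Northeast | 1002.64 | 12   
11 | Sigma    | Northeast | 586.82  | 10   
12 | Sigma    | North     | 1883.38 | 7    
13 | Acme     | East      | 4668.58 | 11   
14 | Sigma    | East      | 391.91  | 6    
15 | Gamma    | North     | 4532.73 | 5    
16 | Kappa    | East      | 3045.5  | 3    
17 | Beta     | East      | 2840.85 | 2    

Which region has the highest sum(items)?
SELECT region, SUM(items) as val
FROM orders
GROUP BY region
ORDER BY val DESC
LIMIT 1

Result: North with sum(items) = 43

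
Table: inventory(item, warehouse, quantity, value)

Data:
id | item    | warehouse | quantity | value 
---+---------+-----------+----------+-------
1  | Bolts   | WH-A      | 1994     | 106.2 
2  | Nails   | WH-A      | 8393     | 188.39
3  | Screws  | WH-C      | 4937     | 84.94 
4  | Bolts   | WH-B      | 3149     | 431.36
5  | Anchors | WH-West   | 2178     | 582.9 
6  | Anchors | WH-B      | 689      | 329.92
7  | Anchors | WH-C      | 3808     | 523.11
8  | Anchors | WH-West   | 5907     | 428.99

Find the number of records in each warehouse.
SELECT warehouse, COUNT(*) as count
FROM inventory
GROUP BY warehouse

Result:
  WH-A: 2
  WH-B: 2
  WH-C: 2
  WH-West: 2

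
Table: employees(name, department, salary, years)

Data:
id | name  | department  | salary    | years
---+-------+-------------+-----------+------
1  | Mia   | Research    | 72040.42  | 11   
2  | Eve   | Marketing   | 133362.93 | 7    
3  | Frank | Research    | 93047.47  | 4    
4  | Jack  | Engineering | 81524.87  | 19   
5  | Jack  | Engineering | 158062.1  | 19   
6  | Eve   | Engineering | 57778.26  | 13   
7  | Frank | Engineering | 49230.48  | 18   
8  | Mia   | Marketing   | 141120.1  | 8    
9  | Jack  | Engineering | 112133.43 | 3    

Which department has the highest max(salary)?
SELECT department, MAX(salary) as val
FROM employees
GROUP BY department
ORDER BY val DESC
LIMIT 1

Result: Engineering with max(salary) = 158062.10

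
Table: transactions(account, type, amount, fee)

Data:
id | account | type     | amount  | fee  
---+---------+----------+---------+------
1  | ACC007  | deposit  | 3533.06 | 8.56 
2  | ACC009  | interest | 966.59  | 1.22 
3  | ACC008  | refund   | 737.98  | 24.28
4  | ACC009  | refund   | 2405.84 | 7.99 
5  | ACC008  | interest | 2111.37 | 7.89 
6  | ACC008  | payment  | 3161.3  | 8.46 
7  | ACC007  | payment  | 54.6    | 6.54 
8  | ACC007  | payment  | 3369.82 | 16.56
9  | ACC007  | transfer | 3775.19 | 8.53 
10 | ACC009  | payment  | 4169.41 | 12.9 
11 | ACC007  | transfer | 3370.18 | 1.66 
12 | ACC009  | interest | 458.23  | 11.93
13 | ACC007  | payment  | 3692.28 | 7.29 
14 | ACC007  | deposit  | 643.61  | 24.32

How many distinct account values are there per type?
SELECT type, COUNT(DISTINCT account)
FROM transactions
GROUP BY type

Result:
  deposit: 1 distinct
  interest: 2 distinct
  payment: 3 distinct
  refund: 2 distinct
  transfer: 1 distinct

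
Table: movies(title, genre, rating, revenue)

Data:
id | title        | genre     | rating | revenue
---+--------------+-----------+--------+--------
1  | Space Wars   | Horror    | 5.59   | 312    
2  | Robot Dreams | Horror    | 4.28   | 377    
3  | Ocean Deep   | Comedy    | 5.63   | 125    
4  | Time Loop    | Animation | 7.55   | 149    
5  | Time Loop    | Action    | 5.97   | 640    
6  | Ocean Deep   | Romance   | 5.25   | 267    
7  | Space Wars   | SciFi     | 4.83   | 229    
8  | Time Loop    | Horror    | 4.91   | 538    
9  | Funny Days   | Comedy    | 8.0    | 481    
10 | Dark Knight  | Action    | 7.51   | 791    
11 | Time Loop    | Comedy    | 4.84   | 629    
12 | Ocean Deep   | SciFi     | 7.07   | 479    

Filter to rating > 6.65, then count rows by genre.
SELECT genre, COUNT(*)
FROM movies
WHERE rating > 6.65
GROUP BY genre

Note: WHERE filters rows before grouping.

Result:
  Action: 1
  Animation: 1
  Comedy: 1
  SciFi: 1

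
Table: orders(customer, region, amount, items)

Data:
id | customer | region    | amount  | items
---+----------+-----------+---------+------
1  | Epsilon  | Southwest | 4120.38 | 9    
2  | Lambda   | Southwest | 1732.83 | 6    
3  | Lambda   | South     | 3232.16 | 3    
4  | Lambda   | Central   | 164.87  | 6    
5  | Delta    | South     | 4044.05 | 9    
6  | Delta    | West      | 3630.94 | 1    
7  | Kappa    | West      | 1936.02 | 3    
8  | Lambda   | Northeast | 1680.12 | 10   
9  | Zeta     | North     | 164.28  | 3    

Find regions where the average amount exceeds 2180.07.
SELECT region, AVG(amount)
FROM orders
GROUP BY region
HAVING AVG(amount) > 2180.07

Result:
  South: avg=3638.11
  Southwest: avg=2926.61
  West: avg=2783.48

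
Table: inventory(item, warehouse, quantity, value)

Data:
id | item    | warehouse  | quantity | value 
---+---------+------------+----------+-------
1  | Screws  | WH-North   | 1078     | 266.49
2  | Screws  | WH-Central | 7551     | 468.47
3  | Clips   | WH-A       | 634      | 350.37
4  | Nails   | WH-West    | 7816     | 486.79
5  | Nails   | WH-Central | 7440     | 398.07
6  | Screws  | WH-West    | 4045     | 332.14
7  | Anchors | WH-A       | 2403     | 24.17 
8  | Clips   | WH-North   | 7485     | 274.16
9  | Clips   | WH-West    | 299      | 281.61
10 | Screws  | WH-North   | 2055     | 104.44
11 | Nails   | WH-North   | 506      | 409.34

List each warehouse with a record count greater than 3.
SELECT warehouse, COUNT(*) as cnt
FROM inventory
GROUP BY warehouse
HAVING COUNT(*) > 3

Result:
  WH-North: 4

Note: HAVING filters groups after aggregation, WHERE filters rows before.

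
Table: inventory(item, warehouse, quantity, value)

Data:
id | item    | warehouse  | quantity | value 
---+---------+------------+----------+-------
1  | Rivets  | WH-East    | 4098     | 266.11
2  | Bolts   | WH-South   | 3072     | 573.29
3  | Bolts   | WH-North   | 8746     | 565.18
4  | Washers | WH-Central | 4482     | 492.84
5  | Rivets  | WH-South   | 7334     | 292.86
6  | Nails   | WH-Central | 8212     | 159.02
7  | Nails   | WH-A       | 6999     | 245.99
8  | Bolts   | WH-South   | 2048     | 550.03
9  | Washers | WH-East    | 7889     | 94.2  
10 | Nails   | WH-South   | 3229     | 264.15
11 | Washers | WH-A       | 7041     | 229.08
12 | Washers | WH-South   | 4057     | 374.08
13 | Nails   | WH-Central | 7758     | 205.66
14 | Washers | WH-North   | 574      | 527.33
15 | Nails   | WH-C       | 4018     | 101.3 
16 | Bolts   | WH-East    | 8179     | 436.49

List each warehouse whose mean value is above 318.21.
SELECT warehouse, AVG(value)
FROM inventory
GROUP BY warehouse
HAVING AVG(value) > 318.21

Result:
  WH-North: avg=546.26
  WH-South: avg=410.88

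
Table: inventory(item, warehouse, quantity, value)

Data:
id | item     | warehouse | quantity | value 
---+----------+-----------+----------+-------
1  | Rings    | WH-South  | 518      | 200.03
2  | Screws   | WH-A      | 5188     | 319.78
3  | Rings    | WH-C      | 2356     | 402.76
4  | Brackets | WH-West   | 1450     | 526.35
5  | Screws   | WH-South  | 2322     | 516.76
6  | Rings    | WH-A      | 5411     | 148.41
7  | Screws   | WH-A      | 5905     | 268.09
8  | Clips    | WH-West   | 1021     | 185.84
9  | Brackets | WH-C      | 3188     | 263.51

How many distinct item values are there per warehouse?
SELECT warehouse, COUNT(DISTINCT item)
FROM inventory
GROUP BY warehouse

Result:
  WH-A: 2 distinct
  WH-C: 2 distinct
  WH-South: 2 distinct
  WH-West: 2 distinct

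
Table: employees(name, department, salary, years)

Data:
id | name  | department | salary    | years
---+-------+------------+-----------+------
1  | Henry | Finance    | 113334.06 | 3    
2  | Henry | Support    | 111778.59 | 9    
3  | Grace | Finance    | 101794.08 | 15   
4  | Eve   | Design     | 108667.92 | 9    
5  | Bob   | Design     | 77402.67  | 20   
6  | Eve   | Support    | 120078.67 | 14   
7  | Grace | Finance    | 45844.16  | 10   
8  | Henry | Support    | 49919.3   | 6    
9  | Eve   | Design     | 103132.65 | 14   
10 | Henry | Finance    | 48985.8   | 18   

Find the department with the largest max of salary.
SELECT department, MAX(salary) as val
FROM employees
GROUP BY department
ORDER BY val DESC
LIMIT 1

Result: Support with max(salary) = 120078.67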